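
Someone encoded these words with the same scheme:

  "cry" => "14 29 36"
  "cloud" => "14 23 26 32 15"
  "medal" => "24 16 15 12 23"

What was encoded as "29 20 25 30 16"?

rinse

c is letter #3 and maps to 14: an offset of 11. Each letter is replaced by its alphabet position (a=1..z=26) + 11.
Undoing it on 29 20 25 30 16: 29→(29−11)÷1=18=r, 20→(20−11)÷1=9=i, 25→(25−11)÷1=14=n, 30→(30−11)÷1=19=s, 16→(16−11)÷1=5=e.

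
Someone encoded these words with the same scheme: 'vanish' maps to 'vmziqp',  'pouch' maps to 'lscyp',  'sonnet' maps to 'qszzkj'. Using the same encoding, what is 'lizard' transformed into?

This is an affine cipher: with a=0,…,z=25, each position x becomes (19x+12) mod 26.
For lizard: l(11)→19·11+12≡13=n; i(8)→19·8+12≡8=i; z(25)→19·25+12≡19=t; a(0)→19·0+12≡12=m; r(17)→19·17+12≡23=x; d(3)→19·3+12≡17=r (all mod 26).

nitmxr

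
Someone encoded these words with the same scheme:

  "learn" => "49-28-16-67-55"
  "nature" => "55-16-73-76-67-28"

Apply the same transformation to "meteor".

52-28-73-28-58-67

Each letter becomes 3×(its alphabet position, a=1..z=26) + 13.
Applying it to meteor: m=13→52, e=5→28, t=20→73, e=5→28, o=15→58, r=18→67.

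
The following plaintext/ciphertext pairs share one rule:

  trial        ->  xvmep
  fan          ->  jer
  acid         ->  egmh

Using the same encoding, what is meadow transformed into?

qiehsa

It's a constant shift of +4 (ROT4).
For meadow: m+4=q, e+4=i, a+4=e, d+4=h, o+4=s, w+4=a.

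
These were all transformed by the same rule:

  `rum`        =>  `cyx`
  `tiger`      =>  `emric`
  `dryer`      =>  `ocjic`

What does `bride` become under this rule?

mcmoi

The shift depends on letter class: consonant r→c is +11, but vowel u→y is +4. Vowels shift forward by 4 and consonants shift forward by 11.
Applying it to bride: b(cons)+11=m, r(cons)+11=c, i(vowel)+4=m, d(cons)+11=o, e(vowel)+4=i.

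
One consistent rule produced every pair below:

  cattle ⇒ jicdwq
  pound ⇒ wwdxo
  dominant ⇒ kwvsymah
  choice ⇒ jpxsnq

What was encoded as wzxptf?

In cattle: c→j is +7, a→i is +8, t→c is +9, t→d is +10 — the shift increases by 1 each position. Letter i (0-indexed) is shifted by i+7, so successive shifts are 7, 8, 9, ….
Reversing it on wzxptf: w−7=p, z−8=r, x−9=o, p−10=f, t−11=i, f−12=t.

profit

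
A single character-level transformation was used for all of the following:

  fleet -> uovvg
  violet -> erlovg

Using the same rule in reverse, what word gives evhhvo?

vessel

Each letter is replaced by its mirror in the alphabet: a↔z, b↔y, c↔x, and so on (the Atbash cipher).
Reversing it on evhhvo: e↔v, v↔e, h↔s, h↔s, v↔e, o↔l.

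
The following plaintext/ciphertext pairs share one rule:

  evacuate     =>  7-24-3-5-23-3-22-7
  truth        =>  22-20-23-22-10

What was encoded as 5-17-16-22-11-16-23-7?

e is letter #5 and maps to 7: an offset of 2. Each letter is replaced by its alphabet position (a=1..z=26) + 2.
Decoding 5-17-16-22-11-16-23-7: 5→(5−2)÷1=3=c, 17→(17−2)÷1=15=o, 16→(16−2)÷1=14=n, 22→(22−2)÷1=20=t, 11→(11−2)÷1=9=i, 16→(16−2)÷1=14=n, 23→(23−2)÷1=21=u, 7→(7−2)÷1=5=e.

continue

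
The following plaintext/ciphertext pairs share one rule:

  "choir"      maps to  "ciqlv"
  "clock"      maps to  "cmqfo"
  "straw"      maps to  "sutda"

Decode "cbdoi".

cable

In choir: c→c is +0, h→i is +1, o→q is +2, i→l is +3 — the shift increases by 1 each position. The shift increases by 1 at each position, starting from +0: 0, 1, 2, ….
Reversing it on cbdoi: c−0=c, b−1=a, d−2=b, o−3=l, i−4=e.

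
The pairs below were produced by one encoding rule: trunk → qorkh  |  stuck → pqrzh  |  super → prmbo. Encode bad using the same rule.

It's a constant shift of +23 (ROT23).
Applying it to bad: b+23=y, a+23=x, d+23=a.

yxa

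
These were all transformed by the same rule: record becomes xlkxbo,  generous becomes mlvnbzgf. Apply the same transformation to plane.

vsiwo

Each letter shifts forward by (position + 6), i.e. 6, 7, 8, … — the shift grows by one for each successive letter.
On plane: p+6=v, l+7=s, a+8=i, n+9=w, e+10=o.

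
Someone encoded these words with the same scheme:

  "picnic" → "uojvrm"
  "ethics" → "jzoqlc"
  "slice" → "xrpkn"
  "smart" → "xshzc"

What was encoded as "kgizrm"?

fabric

In picnic: p→u is +5, i→o is +6, c→j is +7, n→v is +8 — the shift increases by 1 each position. Letter i (0-indexed) is shifted by i+5, so successive shifts are 5, 6, 7, ….
Undoing it on kgizrm: k−5=f, g−6=a, i−7=b, z−8=r, r−9=i, m−10=c.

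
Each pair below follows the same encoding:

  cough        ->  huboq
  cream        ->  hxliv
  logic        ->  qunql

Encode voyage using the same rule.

Letter i (0-indexed) is shifted by i+5, so successive shifts are 5, 6, 7, ….
Applying it to voyage: v+5=a, o+6=u, y+7=f, a+8=i, g+9=p, e+10=o.

aufipo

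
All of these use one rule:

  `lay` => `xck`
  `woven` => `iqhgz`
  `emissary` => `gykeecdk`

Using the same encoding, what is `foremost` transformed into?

The rule splits by letter class: vowels +2, consonants +12.
Applying it to foremost: f(cons)+12=r, o(vowel)+2=q, r(cons)+12=d, e(vowel)+2=g, m(cons)+12=y, o(vowel)+2=q, s(cons)+12=e, t(cons)+12=f.

rqdgyqef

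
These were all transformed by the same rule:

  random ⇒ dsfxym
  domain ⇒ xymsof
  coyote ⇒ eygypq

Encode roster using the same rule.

r(17)→d(3) and a(0)→s(18) fit y≡19x+18 (mod 26); the inverse of 19 mod 26 is 11. Each letter's alphabet position (a=0..z=25) is mapped through 19·x+18 mod 26 — an affine cipher.
Applying it to roster: r(17)→19·17+18≡3=d; o(14)→19·14+18≡24=y; s(18)→19·18+18≡22=w; t(19)→19·19+18≡15=p; e(4)→19·4+18≡16=q; r(17)→19·17+18≡3=d (all mod 26).

dywpqd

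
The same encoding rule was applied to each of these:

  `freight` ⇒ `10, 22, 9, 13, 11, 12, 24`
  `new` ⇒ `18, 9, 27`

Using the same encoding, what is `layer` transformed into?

16, 5, 29, 9, 22

f is letter #6 and maps to 10: an offset of 4. Letters become their 1-based position plus 4 (so a→5, b→6, …).
Applying it to layer: l=12→16, a=1→5, y=25→29, e=5→9, r=18→22.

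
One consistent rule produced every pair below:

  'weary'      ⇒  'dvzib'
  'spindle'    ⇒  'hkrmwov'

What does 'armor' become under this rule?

Letters are reflected about the middle of the alphabet (position → 25−position): Atbash.
Applying it to armor: a↔z, r↔i, m↔n, o↔l, r↔i.

zinli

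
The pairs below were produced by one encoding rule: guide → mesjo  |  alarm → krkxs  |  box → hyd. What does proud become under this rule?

vxyej

Two shifts are in play — +10 for a/e/i/o/u, +6 for every other letter.
For proud: p(cons)+6=v, r(cons)+6=x, o(vowel)+10=y, u(vowel)+10=e, d(cons)+6=j.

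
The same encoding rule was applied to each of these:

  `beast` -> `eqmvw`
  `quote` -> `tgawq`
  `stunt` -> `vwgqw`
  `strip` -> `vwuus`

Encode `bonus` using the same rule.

The shift depends on letter class: consonant b→e is +3, but vowel e→q is +12. The rule splits by letter class: vowels +12, consonants +3.
On bonus: b(cons)+3=e, o(vowel)+12=a, n(cons)+3=q, u(vowel)+12=g, s(cons)+3=v.

eaqgv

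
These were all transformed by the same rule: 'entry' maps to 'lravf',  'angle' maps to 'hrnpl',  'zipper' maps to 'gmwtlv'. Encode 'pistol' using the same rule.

Shifts by position in entry: pos 0: e→l (+7), pos 1: n→r (+4), pos 2: t→a (+7), pos 3: r→v (+4) — repeating every 2. The shifts repeat in a cycle of length 2: positions 0,1,… shift by +7, +4, then the pattern repeats.
On pistol: p+7=w, i+4=m, s+7=z, t+4=x, o+7=v, l+4=p.

wmzxvp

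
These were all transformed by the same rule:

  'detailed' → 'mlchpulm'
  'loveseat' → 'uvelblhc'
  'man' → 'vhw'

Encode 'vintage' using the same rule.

The shift depends on letter class: consonant d→m is +9, but vowel e→l is +7. The rule splits by letter class: vowels +7, consonants +9.
On vintage: v(cons)+9=e, i(vowel)+7=p, n(cons)+9=w, t(cons)+9=c, a(vowel)+7=h, g(cons)+9=p, e(vowel)+7=l.

epwchpl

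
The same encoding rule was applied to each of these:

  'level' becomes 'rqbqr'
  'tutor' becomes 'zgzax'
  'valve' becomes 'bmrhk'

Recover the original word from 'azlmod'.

Shifts by position in level: pos 0: l→r (+6), pos 1: e→q (+12), pos 2: v→b (+6), pos 3: e→q (+12) — repeating every 2. It's a Vigenère-style cipher with numeric key [6,12]: position i shifts by key[i mod 2].
Reversing it on azlmod: a−6=u, z−12=n, l−6=f, m−12=a, o−6=i, d−12=r.

unfair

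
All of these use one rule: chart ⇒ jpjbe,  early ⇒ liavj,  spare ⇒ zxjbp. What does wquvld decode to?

In chart: c→j is +7, h→p is +8, a→j is +9, r→b is +10 — the shift increases by 1 each position. The shift increases by 1 at each position, starting from +7: 7, 8, 9, ….
Decoding wquvld: w−7=p, q−8=i, u−9=l, v−10=l, l−11=a, d−12=r.

pillar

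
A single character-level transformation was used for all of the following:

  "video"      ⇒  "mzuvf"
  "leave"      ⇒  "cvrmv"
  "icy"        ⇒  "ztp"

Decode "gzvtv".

Compare letters: v→m is +17, i→z is +17, d→u is +17 — a constant shift. This is a Caesar cipher with shift 17.
Reversing it on gzvtv: g−17=p, z−17=i, v−17=e, t−17=c, v−17=e.

piece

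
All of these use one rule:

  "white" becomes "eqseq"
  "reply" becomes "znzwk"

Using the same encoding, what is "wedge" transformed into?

The shift increases by 1 at each position, starting from +8: 8, 9, 10, ….
On wedge: w+8=e, e+9=n, d+10=n, g+11=r, e+12=q.

ennrq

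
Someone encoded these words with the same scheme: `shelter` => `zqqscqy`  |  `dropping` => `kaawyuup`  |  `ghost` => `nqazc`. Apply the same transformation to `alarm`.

humyv

Shifts by position in shelter: pos 0: s→z (+7), pos 1: h→q (+9), pos 2: e→q (+12), pos 3: l→s (+7), pos 4: t→c (+9), pos 5: e→q (+12) — repeating every 3. It's a Vigenère-style cipher with numeric key [7,9,12]: position i shifts by key[i mod 3].
On alarm: a+7=h, l+9=u, a+12=m, r+7=y, m+9=v.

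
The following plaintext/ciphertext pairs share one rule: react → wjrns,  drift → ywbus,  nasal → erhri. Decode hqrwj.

share

Each letter's alphabet position (a=0..z=25) is mapped through 11·x+17 mod 26 — an affine cipher.
Reversing it on hqrwj: h(7)→19·(7−17)≡18=s; q(16)→19·(16−17)≡7=h; r(17)→19·(17−17)≡0=a; w(22)→19·(22−17)≡17=r; j(9)→19·(9−17)≡4=e (all mod 26).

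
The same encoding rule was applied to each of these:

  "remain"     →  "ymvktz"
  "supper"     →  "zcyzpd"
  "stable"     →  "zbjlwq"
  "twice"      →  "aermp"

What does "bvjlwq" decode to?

In remain: r→y is +7, e→m is +8, m→v is +9, a→k is +10 — the shift increases by 1 each position. Each letter shifts forward by (position + 7), i.e. 7, 8, 9, … — the shift grows by one for each successive letter.
Undoing it on bvjlwq: b−7=u, v−8=n, j−9=a, l−10=b, w−11=l, q−12=e.

unable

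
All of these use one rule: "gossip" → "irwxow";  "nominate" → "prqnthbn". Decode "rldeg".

pizza

In gossip: g→i is +2, o→r is +3, s→w is +4, s→x is +5 — the shift increases by 1 each position. Each letter shifts forward by (position + 2), i.e. 2, 3, 4, … — the shift grows by one for each successive letter.
Decoding rldeg: r−2=p, l−3=i, d−4=z, e−5=z, g−6=a.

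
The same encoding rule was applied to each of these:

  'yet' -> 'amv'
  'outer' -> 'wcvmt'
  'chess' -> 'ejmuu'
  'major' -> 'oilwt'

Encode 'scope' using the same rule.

The shift depends on letter class: consonant y→a is +2, but vowel e→m is +8. Vowels shift forward by 8 and consonants shift forward by 2.
Applying it to scope: s(cons)+2=u, c(cons)+2=e, o(vowel)+8=w, p(cons)+2=r, e(vowel)+8=m.

uewrm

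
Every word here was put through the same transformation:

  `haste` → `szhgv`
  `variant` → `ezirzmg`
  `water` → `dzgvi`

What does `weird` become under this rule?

dvriw

Each pair mirrors across the alphabet (h↔s, a↔z, s↔h): positions sum to 25. Letters are reflected about the middle of the alphabet (position → 25−position): Atbash.
Applying it to weird: w↔d, e↔v, i↔r, r↔i, d↔w.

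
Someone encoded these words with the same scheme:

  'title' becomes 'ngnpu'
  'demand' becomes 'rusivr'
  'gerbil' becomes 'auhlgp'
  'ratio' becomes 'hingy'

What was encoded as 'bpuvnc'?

t(19)→n(13) and i(8)→g(6) fit y≡3x+8 (mod 26); the inverse of 3 mod 26 is 9. Treating letters as 0–25, the rule is x ↦ 3x + 8 (mod 26).
Reversing it on bpuvnc: b(1)→9·(1−8)≡15=p; p(15)→9·(15−8)≡11=l; u(20)→9·(20−8)≡4=e; v(21)→9·(21−8)≡13=n; n(13)→9·(13−8)≡19=t; c(2)→9·(2−8)≡24=y (all mod 26).

plenty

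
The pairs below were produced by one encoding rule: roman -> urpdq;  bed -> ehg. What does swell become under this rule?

Compare letters: r→u is +3, o→r is +3, m→p is +3 — a constant shift. It's a constant shift of +3 (ROT3).
For swell: s+3=v, w+3=z, e+3=h, l+3=o, l+3=o.

vzhoo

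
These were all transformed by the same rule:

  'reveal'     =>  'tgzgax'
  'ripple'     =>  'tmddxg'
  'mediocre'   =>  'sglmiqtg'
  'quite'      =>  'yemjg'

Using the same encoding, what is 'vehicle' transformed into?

zgrmqxg

Each letter's alphabet position (a=0..z=25) is mapped through 21·x+0 mod 26 — an affine cipher.
For vehicle: v(21)→21·21+0≡25=z; e(4)→21·4+0≡6=g; h(7)→21·7+0≡17=r; i(8)→21·8+0≡12=m; c(2)→21·2+0≡16=q; l(11)→21·11+0≡23=x; e(4)→21·4+0≡6=g (all mod 26).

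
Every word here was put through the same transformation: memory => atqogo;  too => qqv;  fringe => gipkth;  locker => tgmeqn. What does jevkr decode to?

pitch

The output letters match the input read backwards, each shifted +2: memory reversed is yromem. Two steps: reverse the string, then apply a Caesar shift of +2.
Undoing it on jevkr: shift back: j−2=h, e−2=c, v−2=t, k−2=i, r−2=p → hctip; then reverse → pitch.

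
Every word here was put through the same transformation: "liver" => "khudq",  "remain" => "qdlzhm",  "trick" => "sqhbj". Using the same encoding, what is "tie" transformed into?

shd

Compare letters: l→k is +25, i→h is +25, v→u is +25 — a constant shift. It's a constant shift of +25 (ROT25).
Applying it to tie: t+25=s, i+25=h, e+25=d.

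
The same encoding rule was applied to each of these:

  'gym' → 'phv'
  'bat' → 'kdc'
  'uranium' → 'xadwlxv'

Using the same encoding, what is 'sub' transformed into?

bxk

The shift depends on letter class: consonant g→p is +9, but vowel a→d is +3. Two shifts are in play — +3 for a/e/i/o/u, +9 for every other letter.
For sub: s(cons)+9=b, u(vowel)+3=x, b(cons)+9=k.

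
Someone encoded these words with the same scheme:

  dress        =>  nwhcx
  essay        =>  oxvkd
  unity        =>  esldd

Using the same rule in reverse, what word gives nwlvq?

It's a Vigenère-style cipher with numeric key [10,5,3]: position i shifts by key[i mod 3].
Reversing it on nwlvq: n−10=d, w−5=r, l−3=i, v−10=l, q−5=l.

drill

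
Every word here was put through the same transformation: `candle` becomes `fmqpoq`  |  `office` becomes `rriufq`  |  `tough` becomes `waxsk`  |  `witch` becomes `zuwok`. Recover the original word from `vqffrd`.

The shifts repeat in a cycle of length 2: positions 0,1,… shift by +3, +12, then the pattern repeats.
Undoing it on vqffrd: v−3=s, q−12=e, f−3=c, f−12=t, r−3=o, d−12=r.

sector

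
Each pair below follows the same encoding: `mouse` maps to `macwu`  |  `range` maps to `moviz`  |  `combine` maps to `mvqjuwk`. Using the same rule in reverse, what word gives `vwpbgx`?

python

Two steps: reverse the string, then apply a Caesar shift of +8.
Decoding vwpbgx: shift back: v−8=n, w−8=o, p−8=h, b−8=t, g−8=y, x−8=p → nohtyp; then reverse → python.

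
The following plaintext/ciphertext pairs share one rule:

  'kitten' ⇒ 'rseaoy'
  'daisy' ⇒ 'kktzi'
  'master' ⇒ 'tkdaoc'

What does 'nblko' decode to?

Shifts by position in kitten: pos 0: k→r (+7), pos 1: i→s (+10), pos 2: t→e (+11), pos 3: t→a (+7), pos 4: e→o (+10), pos 5: n→y (+11) — repeating every 3. The shifts repeat in a cycle of length 3: positions 0,1,… shift by +7, +10, +11, then the pattern repeats.
Reversing it on nblko: n−7=g, b−10=r, l−11=a, k−7=d, o−10=e.

grade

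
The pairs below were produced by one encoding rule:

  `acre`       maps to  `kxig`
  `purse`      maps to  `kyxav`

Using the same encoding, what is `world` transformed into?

jrxuc

The output letters match the input read backwards, each shifted +6: acre reversed is erca. The word is reversed, then every letter is shifted forward by 6.
On world: reverse → dlrow; then shift: d+6=j, l+6=r, r+6=x, o+6=u, w+6=c.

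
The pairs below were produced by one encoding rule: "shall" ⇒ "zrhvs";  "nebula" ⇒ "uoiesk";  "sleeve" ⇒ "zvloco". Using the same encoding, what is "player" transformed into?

wvhilb

Shifts by position in shall: pos 0: s→z (+7), pos 1: h→r (+10), pos 2: a→h (+7), pos 3: l→v (+10) — repeating every 2. It's a Vigenère-style cipher with numeric key [7,10]: position i shifts by key[i mod 2].
Applying it to player: p+7=w, l+10=v, a+7=h, y+10=i, e+7=l, r+10=b.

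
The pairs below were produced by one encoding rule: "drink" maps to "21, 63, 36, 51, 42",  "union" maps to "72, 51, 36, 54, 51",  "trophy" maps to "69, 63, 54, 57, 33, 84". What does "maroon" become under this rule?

Each letter becomes 3×(its alphabet position, a=1..z=26) + 9.
Applying it to maroon: m=13→48, a=1→12, r=18→63, o=15→54, o=15→54, n=14→51.

48, 12, 63, 54, 54, 51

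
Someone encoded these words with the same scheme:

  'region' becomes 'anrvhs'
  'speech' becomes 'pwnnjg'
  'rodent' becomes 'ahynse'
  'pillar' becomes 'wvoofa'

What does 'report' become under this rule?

anwhae

r(17)→a(0) and e(4)→n(13) fit y≡15x+5 (mod 26); the inverse of 15 mod 26 is 7. Treating letters as 0–25, the rule is x ↦ 15x + 5 (mod 26).
Applying it to report: r(17)→15·17+5≡0=a; e(4)→15·4+5≡13=n; p(15)→15·15+5≡22=w; o(14)→15·14+5≡7=h; r(17)→15·17+5≡0=a; t(19)→15·19+5≡4=e (all mod 26).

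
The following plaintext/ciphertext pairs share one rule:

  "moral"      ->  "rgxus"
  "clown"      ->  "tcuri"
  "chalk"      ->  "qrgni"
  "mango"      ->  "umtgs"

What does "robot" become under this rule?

zuhux

The output letters match the input read backwards, each shifted +6: moral reversed is larom. Two steps: reverse the string, then apply a Caesar shift of +6.
Applying it to robot: reverse → tobor; then shift: t+6=z, o+6=u, b+6=h, o+6=u, r+6=x.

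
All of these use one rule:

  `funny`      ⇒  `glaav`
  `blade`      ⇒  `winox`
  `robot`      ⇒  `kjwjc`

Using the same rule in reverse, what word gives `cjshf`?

f(5)→g(6) and u(20)→l(11) fit y≡9x+13 (mod 26); the inverse of 9 mod 26 is 3. This is an affine cipher: with a=0,…,z=25, each position x becomes (9x+13) mod 26.
Undoing it on cjshf: c(2)→3·(2−13)≡19=t; j(9)→3·(9−13)≡14=o; s(18)→3·(18−13)≡15=p; h(7)→3·(7−13)≡8=i; f(5)→3·(5−13)≡2=c (all mod 26).

topic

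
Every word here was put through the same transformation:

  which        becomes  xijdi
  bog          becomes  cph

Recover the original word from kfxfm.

It's a constant shift of +1 (ROT1).
Reversing it on kfxfm: k−1=j, f−1=e, x−1=w, f−1=e, m−1=l.

jewel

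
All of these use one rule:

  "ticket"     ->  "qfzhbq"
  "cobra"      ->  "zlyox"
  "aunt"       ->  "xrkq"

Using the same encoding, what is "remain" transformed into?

objxfk

Compare letters: t→q is +23, i→f is +23, c→z is +23 — a constant shift. Every letter moves 23 places later in the alphabet, wrapping around z→a.
On remain: r+23=o, e+23=b, m+23=j, a+23=x, i+23=f, n+23=k.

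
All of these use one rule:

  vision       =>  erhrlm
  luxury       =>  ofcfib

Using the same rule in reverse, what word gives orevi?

liver

Each pair mirrors across the alphabet (v↔e, i↔r, s↔h): positions sum to 25. Letters are reflected about the middle of the alphabet (position → 25−position): Atbash.
Decoding orevi: o↔l, r↔i, e↔v, v↔e, i↔r.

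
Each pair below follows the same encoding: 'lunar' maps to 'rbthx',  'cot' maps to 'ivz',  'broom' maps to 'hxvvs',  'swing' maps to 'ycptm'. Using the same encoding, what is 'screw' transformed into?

yixlc

The shift depends on letter class: consonant l→r is +6, but vowel u→b is +7. Two shifts are in play — +7 for a/e/i/o/u, +6 for every other letter.
On screw: s(cons)+6=y, c(cons)+6=i, r(cons)+6=x, e(vowel)+7=l, w(cons)+6=c.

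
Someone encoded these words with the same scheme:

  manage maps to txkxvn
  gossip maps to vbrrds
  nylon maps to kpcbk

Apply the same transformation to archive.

m(12)→t(19) and a(0)→x(23) fit y≡17x+23 (mod 26); the inverse of 17 mod 26 is 23. Treating letters as 0–25, the rule is x ↦ 17x + 23 (mod 26).
On archive: a(0)→17·0+23≡23=x; r(17)→17·17+23≡0=a; c(2)→17·2+23≡5=f; h(7)→17·7+23≡12=m; i(8)→17·8+23≡3=d; v(21)→17·21+23≡16=q; e(4)→17·4+23≡13=n (all mod 26).

xafmdqn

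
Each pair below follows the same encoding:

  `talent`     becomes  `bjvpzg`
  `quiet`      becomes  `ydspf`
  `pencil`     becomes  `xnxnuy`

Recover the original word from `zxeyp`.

In talent: t→b is +8, a→j is +9, l→v is +10, e→p is +11 — the shift increases by 1 each position. Each letter shifts forward by (position + 8), i.e. 8, 9, 10, … — the shift grows by one for each successive letter.
Reversing it on zxeyp: z−8=r, x−9=o, e−10=u, y−11=n, p−12=d.

round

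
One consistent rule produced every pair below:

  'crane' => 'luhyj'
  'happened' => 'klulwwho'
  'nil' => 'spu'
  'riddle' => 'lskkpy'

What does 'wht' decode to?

map

Two steps: reverse the string, then apply a Caesar shift of +7.
Reversing it on wht: shift back: w−7=p, h−7=a, t−7=m → pam; then reverse → map.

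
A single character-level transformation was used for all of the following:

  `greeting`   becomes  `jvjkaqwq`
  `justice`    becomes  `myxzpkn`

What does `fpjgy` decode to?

clear

In greeting: g→j is +3, r→v is +4, e→j is +5, e→k is +6 — the shift increases by 1 each position. Each letter shifts forward by (position + 3), i.e. 3, 4, 5, … — the shift grows by one for each successive letter.
Reversing it on fpjgy: f−3=c, p−4=l, j−5=e, g−6=a, y−7=r.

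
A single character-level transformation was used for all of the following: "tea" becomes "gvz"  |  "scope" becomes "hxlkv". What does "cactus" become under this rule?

xzxgfh

This is the alphabet-reversal cipher (Atbash): a becomes z, b becomes y, etc.
For cactus: c↔x, a↔z, c↔x, t↔g, u↔f, s↔h.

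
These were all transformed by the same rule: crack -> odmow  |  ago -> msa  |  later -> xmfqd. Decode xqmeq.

lease

Each letter is shifted forward by 12 in the alphabet (a Caesar shift of +12).
Reversing it on xqmeq: x−12=l, q−12=e, m−12=a, e−12=s, q−12=e.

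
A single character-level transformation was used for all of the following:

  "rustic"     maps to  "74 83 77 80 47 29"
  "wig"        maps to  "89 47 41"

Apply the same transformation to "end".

35 62 32

r(#18)→74 and u(#21)→83: differences scale by 3, so n = 3·pos + 20. With a=1..z=26, the number is 3·pos + 20.
On end: e=5→35, n=14→62, d=4→32.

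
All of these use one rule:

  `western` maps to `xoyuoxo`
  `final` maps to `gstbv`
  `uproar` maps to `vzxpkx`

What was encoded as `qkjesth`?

padding

Shifts by position in western: pos 0: w→x (+1), pos 1: e→o (+10), pos 2: s→y (+6), pos 3: t→u (+1), pos 4: e→o (+10), pos 5: r→x (+6) — repeating every 3. It's a Vigenère-style cipher with numeric key [1,10,6]: position i shifts by key[i mod 3].
Decoding qkjesth: q−1=p, k−10=a, j−6=d, e−1=d, s−10=i, t−6=n, h−1=g.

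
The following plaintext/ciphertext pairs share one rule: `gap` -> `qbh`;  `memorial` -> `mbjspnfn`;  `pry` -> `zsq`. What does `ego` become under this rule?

phf

The output letters match the input read backwards, each shifted +1: gap reversed is pag. Read the word backwards and shift each letter +1.
For ego: reverse → oge; then shift: o+1=p, g+1=h, e+1=f.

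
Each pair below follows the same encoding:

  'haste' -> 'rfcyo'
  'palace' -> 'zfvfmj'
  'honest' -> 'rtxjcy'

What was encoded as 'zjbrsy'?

Shifts by position in haste: pos 0: h→r (+10), pos 1: a→f (+5), pos 2: s→c (+10), pos 3: t→y (+5) — repeating every 2. It's a Vigenère-style cipher with numeric key [10,5]: position i shifts by key[i mod 2].
Reversing it on zjbrsy: z−10=p, j−5=e, b−10=r, r−5=m, s−10=i, y−5=t.

permit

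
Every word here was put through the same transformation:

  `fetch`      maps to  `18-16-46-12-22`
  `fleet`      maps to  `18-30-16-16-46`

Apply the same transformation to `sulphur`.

44-48-30-38-22-48-42

f(#6)→18 and e(#5)→16: differences scale by 2, so n = 2·pos + 6. Each letter becomes 2×(its alphabet position, a=1..z=26) + 6.
Applying it to sulphur: s=19→44, u=21→48, l=12→30, p=16→38, h=8→22, u=21→48, r=18→42.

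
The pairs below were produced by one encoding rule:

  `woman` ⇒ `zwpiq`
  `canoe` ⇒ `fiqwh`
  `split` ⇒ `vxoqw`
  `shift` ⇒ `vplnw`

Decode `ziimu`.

It's a Vigenère-style cipher with numeric key [3,8]: position i shifts by key[i mod 2].
Undoing it on ziimu: z−3=w, i−8=a, i−3=f, m−8=e, u−3=r.

wafer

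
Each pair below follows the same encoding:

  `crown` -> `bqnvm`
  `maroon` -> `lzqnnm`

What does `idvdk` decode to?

jewel

Compare letters: c→b is +25, r→q is +25, o→n is +25 — a constant shift. This is a Caesar cipher with shift 25.
Decoding idvdk: i−25=j, d−25=e, v−25=w, d−25=e, k−25=l.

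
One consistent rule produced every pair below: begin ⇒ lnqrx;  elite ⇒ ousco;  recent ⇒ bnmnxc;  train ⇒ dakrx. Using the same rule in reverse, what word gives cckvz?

stamp

Shifts by position in begin: pos 0: b→l (+10), pos 1: e→n (+9), pos 2: g→q (+10), pos 3: i→r (+9) — repeating every 2. It's a Vigenère-style cipher with numeric key [10,9]: position i shifts by key[i mod 2].
Reversing it on cckvz: c−10=s, c−9=t, k−10=a, v−9=m, z−10=p.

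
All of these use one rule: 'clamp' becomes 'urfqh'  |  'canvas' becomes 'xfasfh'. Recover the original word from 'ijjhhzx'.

succeed

The output letters match the input read backwards, each shifted +5: clamp reversed is pmalc. The word is reversed, then every letter is shifted forward by 5.
Reversing it on ijjhhzx: shift back: i−5=d, j−5=e, j−5=e, h−5=c, h−5=c, z−5=u, x−5=s → deeccus; then reverse → succeed.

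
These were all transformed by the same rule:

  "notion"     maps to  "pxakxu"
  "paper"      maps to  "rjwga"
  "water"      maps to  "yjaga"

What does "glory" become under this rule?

It's a Vigenère-style cipher with numeric key [2,9,7]: position i shifts by key[i mod 3].
Applying it to glory: g+2=i, l+9=u, o+7=v, r+2=t, y+9=h.

iuvth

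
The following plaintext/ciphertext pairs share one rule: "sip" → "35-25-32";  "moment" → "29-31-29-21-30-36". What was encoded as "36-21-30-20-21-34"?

tender

s is letter #19 and maps to 35: an offset of 16. Each letter is replaced by its alphabet position (a=1..z=26) + 16.
Undoing it on 36-21-30-20-21-34: 36→(36−16)÷1=20=t, 21→(21−16)÷1=5=e, 30→(30−16)÷1=14=n, 20→(20−16)÷1=4=d, 21→(21−16)÷1=5=e, 34→(34−16)÷1=18=r.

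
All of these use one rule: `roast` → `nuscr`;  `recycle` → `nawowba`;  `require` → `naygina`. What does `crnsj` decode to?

r(17)→n(13) and o(14)→u(20) fit y≡15x+18 (mod 26); the inverse of 15 mod 26 is 7. Treating letters as 0–25, the rule is x ↦ 15x + 18 (mod 26).
Decoding crnsj: c(2)→7·(2−18)≡18=s; r(17)→7·(17−18)≡19=t; n(13)→7·(13−18)≡17=r; s(18)→7·(18−18)≡0=a; j(9)→7·(9−18)≡15=p (all mod 26).

strap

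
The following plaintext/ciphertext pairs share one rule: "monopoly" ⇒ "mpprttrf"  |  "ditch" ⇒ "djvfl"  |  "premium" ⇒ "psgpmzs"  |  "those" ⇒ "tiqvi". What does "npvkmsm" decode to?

nothing

In monopoly: m→m is +0, o→p is +1, n→p is +2, o→r is +3 — the shift increases by 1 each position. Each letter shifts forward by its position index (0, 1, 2, …) — the shift grows by one for each successive letter.
Undoing it on npvkmsm: n−0=n, p−1=o, v−2=t, k−3=h, m−4=i, s−5=n, m−6=g.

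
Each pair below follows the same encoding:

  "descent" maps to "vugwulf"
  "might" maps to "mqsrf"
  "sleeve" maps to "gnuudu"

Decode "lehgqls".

d(3)→v(21) and e(4)→u(20) fit y≡25x+24 (mod 26); the inverse of 25 mod 26 is 25. Each letter's alphabet position (a=0..z=25) is mapped through 25·x+24 mod 26 — an affine cipher.
Reversing it on lehgqls: l(11)→25·(11−24)≡13=n; e(4)→25·(4−24)≡20=u; h(7)→25·(7−24)≡17=r; g(6)→25·(6−24)≡18=s; q(16)→25·(16−24)≡8=i; l(11)→25·(11−24)≡13=n; s(18)→25·(18−24)≡6=g (all mod 26).

nursing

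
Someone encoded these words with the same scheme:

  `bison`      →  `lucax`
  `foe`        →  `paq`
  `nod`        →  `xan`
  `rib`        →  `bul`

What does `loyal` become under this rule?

vaimv

The shift depends on letter class: consonant b→l is +10, but vowel i→u is +12. Two shifts are in play — +12 for a/e/i/o/u, +10 for every other letter.
For loyal: l(cons)+10=v, o(vowel)+12=a, y(cons)+10=i, a(vowel)+12=m, l(cons)+10=v.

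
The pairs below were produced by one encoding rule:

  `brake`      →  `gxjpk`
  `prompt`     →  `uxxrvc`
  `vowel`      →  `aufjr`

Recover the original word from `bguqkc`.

wallet

Shifts by position in brake: pos 0: b→g (+5), pos 1: r→x (+6), pos 2: a→j (+9), pos 3: k→p (+5), pos 4: e→k (+6) — repeating every 3. It's a Vigenère-style cipher with numeric key [5,6,9]: position i shifts by key[i mod 3].
Undoing it on bguqkc: b−5=w, g−6=a, u−9=l, q−5=l, k−6=e, c−9=t.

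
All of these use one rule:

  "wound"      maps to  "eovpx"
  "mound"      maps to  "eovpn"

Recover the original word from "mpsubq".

patrol

The output letters match the input read backwards, each shifted +1: wound reversed is dnuow. Read the word backwards and shift each letter +1.
Undoing it on mpsubq: shift back: m−1=l, p−1=o, s−1=r, u−1=t, b−1=a, q−1=p → lortap; then reverse → patrol.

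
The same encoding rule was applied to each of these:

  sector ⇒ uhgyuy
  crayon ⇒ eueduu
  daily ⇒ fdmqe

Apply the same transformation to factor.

hdgyuy

In sector: s→u is +2, e→h is +3, c→g is +4, t→y is +5 — the shift increases by 1 each position. Each letter shifts forward by (position + 2), i.e. 2, 3, 4, … — the shift grows by one for each successive letter.
For factor: f+2=h, a+3=d, c+4=g, t+5=y, o+6=u, r+7=y.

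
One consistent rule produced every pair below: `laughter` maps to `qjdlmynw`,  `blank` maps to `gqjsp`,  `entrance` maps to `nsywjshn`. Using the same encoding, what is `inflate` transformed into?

rskqjyn

The shift depends on letter class: consonant l→q is +5, but vowel a→j is +9. The rule splits by letter class: vowels +9, consonants +5.
On inflate: i(vowel)+9=r, n(cons)+5=s, f(cons)+5=k, l(cons)+5=q, a(vowel)+9=j, t(cons)+5=y, e(vowel)+9=n.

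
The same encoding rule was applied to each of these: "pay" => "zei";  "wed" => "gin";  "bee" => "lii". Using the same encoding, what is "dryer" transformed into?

The shift depends on letter class: consonant p→z is +10, but vowel a→e is +4. Vowels shift forward by 4 and consonants shift forward by 10.
For dryer: d(cons)+10=n, r(cons)+10=b, y(cons)+10=i, e(vowel)+4=i, r(cons)+10=b.

nbiib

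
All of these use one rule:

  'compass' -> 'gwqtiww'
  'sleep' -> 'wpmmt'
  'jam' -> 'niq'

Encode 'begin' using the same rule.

fmkqr

The shift depends on letter class: consonant c→g is +4, but vowel o→w is +8. Two shifts are in play — +8 for a/e/i/o/u, +4 for every other letter.
On begin: b(cons)+4=f, e(vowel)+8=m, g(cons)+4=k, i(vowel)+8=q, n(cons)+4=r.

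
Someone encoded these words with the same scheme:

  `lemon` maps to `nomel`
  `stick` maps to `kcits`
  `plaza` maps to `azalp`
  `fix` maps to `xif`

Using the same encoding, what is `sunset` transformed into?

tesnus

The output letters match the input read backwards: lemon reversed is nomel. It's just the letters in reverse order.
Applying it to sunset: reverse → tesnus.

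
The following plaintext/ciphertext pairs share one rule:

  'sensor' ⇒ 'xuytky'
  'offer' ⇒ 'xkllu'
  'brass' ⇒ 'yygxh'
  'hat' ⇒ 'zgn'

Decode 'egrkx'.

relay

The output letters match the input read backwards, each shifted +6: sensor reversed is rosnes. Read the word backwards and shift each letter +6.
Decoding egrkx: shift back: e−6=y, g−6=a, r−6=l, k−6=e, x−6=r → yaler; then reverse → relay.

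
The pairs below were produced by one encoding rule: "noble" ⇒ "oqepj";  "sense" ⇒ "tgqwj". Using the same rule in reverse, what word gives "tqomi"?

In noble: n→o is +1, o→q is +2, b→e is +3, l→p is +4 — the shift increases by 1 each position. The shift increases by 1 at each position, starting from +1: 1, 2, 3, ….
Decoding tqomi: t−1=s, q−2=o, o−3=l, m−4=i, i−5=d.

solid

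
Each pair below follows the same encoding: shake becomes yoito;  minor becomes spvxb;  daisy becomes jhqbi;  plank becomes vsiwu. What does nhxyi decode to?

happy

In shake: s→y is +6, h→o is +7, a→i is +8, k→t is +9 — the shift increases by 1 each position. The shift increases by 1 at each position, starting from +6: 6, 7, 8, ….
Reversing it on nhxyi: n−6=h, h−7=a, x−8=p, y−9=p, i−10=y.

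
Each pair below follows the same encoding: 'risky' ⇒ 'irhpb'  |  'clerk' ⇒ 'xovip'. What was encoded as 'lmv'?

Each pair mirrors across the alphabet (r↔i, i↔r, s↔h): positions sum to 25. This is the alphabet-reversal cipher (Atbash): a becomes z, b becomes y, etc.
Decoding lmv: l↔o, m↔n, v↔e.

one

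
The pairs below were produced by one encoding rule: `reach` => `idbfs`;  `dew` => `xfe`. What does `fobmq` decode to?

The output letters match the input read backwards, each shifted +1: reach reversed is hcaer. Read the word backwards and shift each letter +1.
Undoing it on fobmq: shift back: f−1=e, o−1=n, b−1=a, m−1=l, q−1=p → enalp; then reverse → plane.

plane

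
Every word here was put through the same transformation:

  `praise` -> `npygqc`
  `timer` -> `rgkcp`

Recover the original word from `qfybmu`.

shadow

Compare letters: p→n is +24, r→p is +24, a→y is +24 — a constant shift. This is a Caesar cipher with shift 24.
Reversing it on qfybmu: q−24=s, f−24=h, y−24=a, b−24=d, m−24=o, u−24=w.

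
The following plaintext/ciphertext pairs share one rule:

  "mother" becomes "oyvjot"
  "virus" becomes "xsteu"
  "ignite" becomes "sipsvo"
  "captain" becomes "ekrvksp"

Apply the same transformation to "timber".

vsodot

Two shifts are in play — +10 for a/e/i/o/u, +2 for every other letter.
On timber: t(cons)+2=v, i(vowel)+10=s, m(cons)+2=o, b(cons)+2=d, e(vowel)+10=o, r(cons)+2=t.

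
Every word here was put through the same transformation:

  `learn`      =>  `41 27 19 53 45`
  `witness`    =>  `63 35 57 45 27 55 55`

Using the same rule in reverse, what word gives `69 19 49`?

l(#12)→41 and e(#5)→27: differences scale by 2, so n = 2·pos + 17. The formula is n = 2×(alphabet index, a=1) + 17.
Decoding 69 19 49: 69→(69−17)÷2=26=z, 19→(19−17)÷2=1=a, 49→(49−17)÷2=16=p.

zap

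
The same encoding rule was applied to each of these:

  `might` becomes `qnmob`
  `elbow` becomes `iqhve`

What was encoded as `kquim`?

Each letter shifts forward by (position + 4), i.e. 4, 5, 6, … — the shift grows by one for each successive letter.
Reversing it on kquim: k−4=g, q−5=l, u−6=o, i−7=b, m−8=e.

globe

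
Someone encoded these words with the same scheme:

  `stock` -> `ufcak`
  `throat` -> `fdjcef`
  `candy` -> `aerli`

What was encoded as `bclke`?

vodka

s(18)→u(20) and t(19)→f(5) fit y≡11x+4 (mod 26); the inverse of 11 mod 26 is 19. This is an affine cipher: with a=0,…,z=25, each position x becomes (11x+4) mod 26.
Decoding bclke: b(1)→19·(1−4)≡21=v; c(2)→19·(2−4)≡14=o; l(11)→19·(11−4)≡3=d; k(10)→19·(10−4)≡10=k; e(4)→19·(4−4)≡0=a (all mod 26).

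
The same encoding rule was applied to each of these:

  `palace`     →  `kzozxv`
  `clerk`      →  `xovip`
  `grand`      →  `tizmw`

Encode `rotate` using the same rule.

Each pair mirrors across the alphabet (p↔k, a↔z, l↔o): positions sum to 25. Each letter is replaced by its mirror in the alphabet: a↔z, b↔y, c↔x, and so on (the Atbash cipher).
For rotate: r↔i, o↔l, t↔g, a↔z, t↔g, e↔v.

ilgzgv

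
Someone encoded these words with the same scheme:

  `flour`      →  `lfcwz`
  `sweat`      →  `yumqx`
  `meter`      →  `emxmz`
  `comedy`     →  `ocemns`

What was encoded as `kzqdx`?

f(5)→l(11) and l(11)→f(5) fit y≡25x+16 (mod 26); the inverse of 25 mod 26 is 25. Treating letters as 0–25, the rule is x ↦ 25x + 16 (mod 26).
Reversing it on kzqdx: k(10)→25·(10−16)≡6=g; z(25)→25·(25−16)≡17=r; q(16)→25·(16−16)≡0=a; d(3)→25·(3−16)≡13=n; x(23)→25·(23−16)≡19=t (all mod 26).

grant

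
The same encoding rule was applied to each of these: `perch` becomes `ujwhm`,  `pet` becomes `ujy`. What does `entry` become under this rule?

Compare letters: p→u is +5, e→j is +5, r→w is +5 — a constant shift. It's a constant shift of +5 (ROT5).
On entry: e+5=j, n+5=s, t+5=y, r+5=w, y+5=d.

jsywd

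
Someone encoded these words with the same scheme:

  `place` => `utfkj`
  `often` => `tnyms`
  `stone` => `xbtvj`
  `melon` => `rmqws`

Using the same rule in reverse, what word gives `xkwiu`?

Shifts by position in place: pos 0: p→u (+5), pos 1: l→t (+8), pos 2: a→f (+5), pos 3: c→k (+8) — repeating every 2. The shifts repeat in a cycle of length 2: positions 0,1,… shift by +5, +8, then the pattern repeats.
Undoing it on xkwiu: x−5=s, k−8=c, w−5=r, i−8=a, u−5=p.

scrap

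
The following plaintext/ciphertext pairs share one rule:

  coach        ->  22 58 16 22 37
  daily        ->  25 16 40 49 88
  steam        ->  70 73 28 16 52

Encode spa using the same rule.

70 61 16

The formula is n = 3×(alphabet index, a=1) + 13.
Applying it to spa: s=19→70, p=16→61, a=1→16.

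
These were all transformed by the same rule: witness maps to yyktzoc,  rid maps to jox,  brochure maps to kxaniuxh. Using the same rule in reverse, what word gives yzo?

its

The output letters match the input read backwards, each shifted +6: witness reversed is ssentiw. Two steps: reverse the string, then apply a Caesar shift of +6.
Reversing it on yzo: shift back: y−6=s, z−6=t, o−6=i → sti; then reverse → its.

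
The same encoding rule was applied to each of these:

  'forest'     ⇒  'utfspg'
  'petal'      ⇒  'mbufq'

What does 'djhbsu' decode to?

The output letters match the input read backwards, each shifted +1: forest reversed is tserof. The word is reversed, then every letter is shifted forward by 1.
Undoing it on djhbsu: shift back: d−1=c, j−1=i, h−1=g, b−1=a, s−1=r, u−1=t → cigart; then reverse → tragic.

tragic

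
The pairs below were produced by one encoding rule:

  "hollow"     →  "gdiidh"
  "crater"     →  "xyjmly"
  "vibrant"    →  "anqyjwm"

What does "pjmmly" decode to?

h(7)→g(6) and o(14)→d(3) fit y≡7x+9 (mod 26); the inverse of 7 mod 26 is 15. This is an affine cipher: with a=0,…,z=25, each position x becomes (7x+9) mod 26.
Reversing it on pjmmly: p(15)→15·(15−9)≡12=m; j(9)→15·(9−9)≡0=a; m(12)→15·(12−9)≡19=t; m(12)→15·(12−9)≡19=t; l(11)→15·(11−9)≡4=e; y(24)→15·(24−9)≡17=r (all mod 26).

matter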